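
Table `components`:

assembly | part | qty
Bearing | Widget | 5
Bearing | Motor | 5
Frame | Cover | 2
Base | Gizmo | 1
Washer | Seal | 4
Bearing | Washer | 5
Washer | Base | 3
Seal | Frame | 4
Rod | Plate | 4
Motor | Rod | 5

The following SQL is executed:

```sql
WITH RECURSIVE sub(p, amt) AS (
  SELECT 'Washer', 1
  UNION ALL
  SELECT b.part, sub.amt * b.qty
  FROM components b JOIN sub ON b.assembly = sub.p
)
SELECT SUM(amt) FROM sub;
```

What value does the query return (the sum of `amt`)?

59

Base: (Washer, amt=1).
Iteration 1: components of {Washer} -> Base = 1*3 = 3, Seal = 1*4 = 4.
Iteration 2: components of {Base,Seal} -> Frame = 4*4 = 16, Gizmo = 3*1 = 3.
Iteration 3: components of {Frame,Gizmo} -> Cover = 16*2 = 32.
Iteration 4: no further components; recursion stops.
SUM(amt) = 1 + 4 + 3 + 16 + 3 + 32 = 59.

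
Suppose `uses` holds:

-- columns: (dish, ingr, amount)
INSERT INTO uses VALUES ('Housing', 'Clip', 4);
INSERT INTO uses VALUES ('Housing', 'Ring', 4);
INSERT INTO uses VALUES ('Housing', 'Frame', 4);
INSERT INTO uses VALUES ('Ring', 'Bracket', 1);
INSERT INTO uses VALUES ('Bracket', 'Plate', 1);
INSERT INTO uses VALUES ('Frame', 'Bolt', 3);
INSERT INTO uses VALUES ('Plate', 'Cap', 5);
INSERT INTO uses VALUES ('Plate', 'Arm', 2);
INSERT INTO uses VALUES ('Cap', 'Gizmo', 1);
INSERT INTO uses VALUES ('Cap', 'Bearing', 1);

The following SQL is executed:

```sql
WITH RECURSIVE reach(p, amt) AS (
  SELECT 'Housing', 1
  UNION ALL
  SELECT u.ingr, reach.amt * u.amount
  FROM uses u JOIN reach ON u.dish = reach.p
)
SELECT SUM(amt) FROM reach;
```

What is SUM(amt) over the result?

101

Base: (Housing, amt=1).
Iteration 1: components of {Housing} -> Clip = 1*4 = 4, Frame = 1*4 = 4, Ring = 1*4 = 4.
Iteration 2: components of {Clip,Frame,Ring} -> Bolt = 4*3 = 12, Bracket = 4*1 = 4.
Iteration 3: components of {Bolt,Bracket} -> Plate = 4*1 = 4.
Iteration 4: components of {Plate} -> Arm = 4*2 = 8, Cap = 4*5 = 20.
Iteration 5: components of {Arm,Cap} -> Bearing = 20*1 = 20, Gizmo = 20*1 = 20.
Iteration 6: no further components; recursion stops.
SUM(amt) = 1 + 4 + 4 + 4 + 4 + 12 + 4 + 20 + 8 + 20 + 20 = 101.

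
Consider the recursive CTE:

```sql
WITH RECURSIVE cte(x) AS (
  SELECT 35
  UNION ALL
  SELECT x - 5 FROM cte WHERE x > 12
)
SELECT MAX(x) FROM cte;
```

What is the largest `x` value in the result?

Base: x=35.
Iteration 1: 35 > 12 holds -> x = 35 - 5 = 30.
Iteration 2: 30 > 12 holds -> x = 30 - 5 = 25.
Iteration 3: 25 > 12 holds -> x = 25 - 5 = 20.
Iteration 4: 20 > 12 holds -> x = 20 - 5 = 15.
Iteration 5: 15 > 12 holds -> x = 15 - 5 = 10.
Iteration 6: 10 > 12 fails; recursion stops.
x values: 35, 30, 25, 20, 15, 10; the maximum is 35.

35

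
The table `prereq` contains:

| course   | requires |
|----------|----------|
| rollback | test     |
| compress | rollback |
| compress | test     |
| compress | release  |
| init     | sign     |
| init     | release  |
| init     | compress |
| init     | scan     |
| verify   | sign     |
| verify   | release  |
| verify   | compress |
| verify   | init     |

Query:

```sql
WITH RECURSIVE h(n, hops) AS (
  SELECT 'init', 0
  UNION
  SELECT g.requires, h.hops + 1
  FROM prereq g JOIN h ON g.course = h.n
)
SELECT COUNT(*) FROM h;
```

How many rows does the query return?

Base: (init, hops=0).
Iteration 1: edges from {init} -> (compress, hops=1), (release, hops=1), (scan, hops=1), (sign, hops=1).
Iteration 2: edges from {compress,release,scan,sign} -> (release, hops=2), (rollback, hops=2), (test, hops=2).
Iteration 3: edges from {release,rollback,test} -> (test, hops=3).
Iteration 4: no outgoing edges from {test}; recursion stops.
Total rows emitted: 9.

9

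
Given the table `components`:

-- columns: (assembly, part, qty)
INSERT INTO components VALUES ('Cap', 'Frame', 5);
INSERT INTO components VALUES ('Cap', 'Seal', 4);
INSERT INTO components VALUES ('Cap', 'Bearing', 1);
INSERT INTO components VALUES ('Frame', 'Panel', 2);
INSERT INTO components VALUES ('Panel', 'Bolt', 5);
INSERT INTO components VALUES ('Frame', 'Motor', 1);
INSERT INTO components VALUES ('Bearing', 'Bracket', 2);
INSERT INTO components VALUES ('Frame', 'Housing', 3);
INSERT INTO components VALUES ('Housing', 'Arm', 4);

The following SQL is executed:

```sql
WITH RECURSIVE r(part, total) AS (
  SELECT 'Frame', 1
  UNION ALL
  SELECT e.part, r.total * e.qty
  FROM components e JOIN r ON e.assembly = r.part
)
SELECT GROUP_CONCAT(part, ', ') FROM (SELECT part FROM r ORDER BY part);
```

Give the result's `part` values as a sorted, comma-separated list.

Base: (Frame, total=1).
Iteration 1: components of {Frame} -> Housing = 1*3 = 3, Motor = 1*1 = 1, Panel = 1*2 = 2.
Iteration 2: components of {Housing,Motor,Panel} -> Arm = 3*4 = 12, Bolt = 2*5 = 10.
Iteration 3: no further components; recursion stops.

Arm, Bolt, Frame, Housing, Motor, Panel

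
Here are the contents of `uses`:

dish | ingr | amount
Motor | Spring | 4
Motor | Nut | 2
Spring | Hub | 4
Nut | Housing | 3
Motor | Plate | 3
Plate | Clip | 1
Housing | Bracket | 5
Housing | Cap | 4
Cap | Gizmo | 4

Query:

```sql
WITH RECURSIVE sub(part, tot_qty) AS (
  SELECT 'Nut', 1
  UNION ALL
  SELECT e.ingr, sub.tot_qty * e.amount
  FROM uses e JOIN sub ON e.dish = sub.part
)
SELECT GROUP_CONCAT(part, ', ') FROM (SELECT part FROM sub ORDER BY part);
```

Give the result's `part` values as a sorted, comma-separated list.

Base: (Nut, tot_qty=1).
Iteration 1: components of {Nut} -> Housing = 1*3 = 3.
Iteration 2: components of {Housing} -> Bracket = 3*5 = 15, Cap = 3*4 = 12.
Iteration 3: components of {Bracket,Cap} -> Gizmo = 12*4 = 48.
Iteration 4: no further components; recursion stops.

Bracket, Cap, Gizmo, Housing, Nut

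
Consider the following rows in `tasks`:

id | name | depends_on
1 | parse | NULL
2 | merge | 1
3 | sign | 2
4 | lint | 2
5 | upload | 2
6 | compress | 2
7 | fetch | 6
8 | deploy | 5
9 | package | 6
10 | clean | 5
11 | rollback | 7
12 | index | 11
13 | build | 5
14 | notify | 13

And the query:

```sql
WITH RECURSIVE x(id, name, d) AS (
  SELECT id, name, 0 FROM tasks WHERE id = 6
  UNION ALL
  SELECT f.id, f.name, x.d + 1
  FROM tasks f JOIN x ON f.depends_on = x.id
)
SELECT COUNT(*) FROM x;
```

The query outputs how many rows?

Base: id=6 (compress) at d 0.
Iteration 1: rows with depends_on in {6} -> fetch (id 7, d 1), package (id 9, d 1).
Iteration 2: rows with depends_on in {7,9} -> rollback (id 11, d 2).
Iteration 3: rows with depends_on in {11} -> index (id 12, d 3).
Iteration 4: no rows with depends_on in {12}; recursion stops.
Total rows emitted: 5.

5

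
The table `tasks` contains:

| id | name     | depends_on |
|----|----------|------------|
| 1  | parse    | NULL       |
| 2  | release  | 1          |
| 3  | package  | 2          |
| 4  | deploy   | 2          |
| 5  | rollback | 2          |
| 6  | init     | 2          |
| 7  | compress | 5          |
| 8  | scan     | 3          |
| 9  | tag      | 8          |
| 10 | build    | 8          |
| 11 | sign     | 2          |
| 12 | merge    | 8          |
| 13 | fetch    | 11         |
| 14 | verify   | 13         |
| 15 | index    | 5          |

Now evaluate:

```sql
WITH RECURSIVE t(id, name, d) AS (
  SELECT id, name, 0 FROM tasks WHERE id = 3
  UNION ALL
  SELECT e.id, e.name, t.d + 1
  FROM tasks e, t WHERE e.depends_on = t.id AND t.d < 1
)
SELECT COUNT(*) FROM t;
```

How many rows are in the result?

Base: id=3 (package) at d 0.
Iteration 1: rows with depends_on in {3} -> scan (id 8, d 1).
Iteration 2: d < 1 fails for all current rows; recursion stops.
Total rows emitted: 2.

2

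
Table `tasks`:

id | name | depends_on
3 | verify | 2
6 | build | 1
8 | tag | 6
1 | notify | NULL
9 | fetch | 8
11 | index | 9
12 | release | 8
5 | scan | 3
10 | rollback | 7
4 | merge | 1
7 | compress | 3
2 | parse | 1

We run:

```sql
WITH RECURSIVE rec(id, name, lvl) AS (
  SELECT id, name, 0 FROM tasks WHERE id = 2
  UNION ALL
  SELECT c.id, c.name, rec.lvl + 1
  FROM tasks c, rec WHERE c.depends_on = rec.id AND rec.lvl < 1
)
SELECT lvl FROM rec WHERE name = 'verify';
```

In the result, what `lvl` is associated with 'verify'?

Base: id=2 (parse) at lvl 0.
Iteration 1: rows with depends_on in {2} -> verify (id 3, lvl 1).
Iteration 2: lvl < 1 fails for all current rows; recursion stops.

1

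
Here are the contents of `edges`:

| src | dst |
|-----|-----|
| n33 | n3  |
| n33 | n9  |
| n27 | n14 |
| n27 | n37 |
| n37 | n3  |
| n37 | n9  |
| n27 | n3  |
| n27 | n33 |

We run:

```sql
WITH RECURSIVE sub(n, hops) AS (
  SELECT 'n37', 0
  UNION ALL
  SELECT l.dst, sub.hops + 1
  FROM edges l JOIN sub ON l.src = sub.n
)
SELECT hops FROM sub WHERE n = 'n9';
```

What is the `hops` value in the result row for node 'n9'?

1

Base: (n37, hops=0).
Iteration 1: edges from {n37} -> (n3, hops=1), (n9, hops=1).
Iteration 2: no outgoing edges from {n3,n9}; recursion stops.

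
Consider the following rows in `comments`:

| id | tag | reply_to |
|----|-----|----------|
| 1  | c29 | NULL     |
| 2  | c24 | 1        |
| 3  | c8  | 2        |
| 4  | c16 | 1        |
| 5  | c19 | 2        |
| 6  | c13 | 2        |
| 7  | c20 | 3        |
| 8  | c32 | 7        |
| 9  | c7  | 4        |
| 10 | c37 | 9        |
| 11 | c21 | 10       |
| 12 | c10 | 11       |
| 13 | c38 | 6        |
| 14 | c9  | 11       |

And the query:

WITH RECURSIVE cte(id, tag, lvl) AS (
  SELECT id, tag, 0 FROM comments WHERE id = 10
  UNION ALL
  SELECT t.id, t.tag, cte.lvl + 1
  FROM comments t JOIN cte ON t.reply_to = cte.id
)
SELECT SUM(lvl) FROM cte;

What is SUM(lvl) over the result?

5

Base: id=10 (c37) at lvl 0.
Iteration 1: rows with reply_to in {10} -> c21 (id 11, lvl 1).
Iteration 2: rows with reply_to in {11} -> c10 (id 12, lvl 2), c9 (id 14, lvl 2).
Iteration 3: no rows with reply_to in {12,14}; recursion stops.
SUM(lvl) = 0 + 1 + 2 + 2 = 5.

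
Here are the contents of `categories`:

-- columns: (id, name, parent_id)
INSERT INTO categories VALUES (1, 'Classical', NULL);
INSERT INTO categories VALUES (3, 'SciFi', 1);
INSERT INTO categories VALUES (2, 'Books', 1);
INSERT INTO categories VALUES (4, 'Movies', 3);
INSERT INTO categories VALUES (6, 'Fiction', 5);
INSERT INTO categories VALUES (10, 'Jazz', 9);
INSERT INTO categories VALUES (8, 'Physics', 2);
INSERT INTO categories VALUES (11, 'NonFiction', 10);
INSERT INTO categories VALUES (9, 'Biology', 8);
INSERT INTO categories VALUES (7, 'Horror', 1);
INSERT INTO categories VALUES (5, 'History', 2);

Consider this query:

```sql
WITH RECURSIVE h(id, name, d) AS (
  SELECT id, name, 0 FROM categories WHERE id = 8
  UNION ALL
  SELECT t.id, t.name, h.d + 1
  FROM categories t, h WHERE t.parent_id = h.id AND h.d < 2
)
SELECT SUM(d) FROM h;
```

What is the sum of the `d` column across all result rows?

3

Base: id=8 (Physics) at d 0.
Iteration 1: rows with parent_id in {8} -> Biology (id 9, d 1).
Iteration 2: rows with parent_id in {9} -> Jazz (id 10, d 2).
Iteration 3: d < 2 fails for all current rows; recursion stops.
SUM(d) = 0 + 1 + 2 = 3.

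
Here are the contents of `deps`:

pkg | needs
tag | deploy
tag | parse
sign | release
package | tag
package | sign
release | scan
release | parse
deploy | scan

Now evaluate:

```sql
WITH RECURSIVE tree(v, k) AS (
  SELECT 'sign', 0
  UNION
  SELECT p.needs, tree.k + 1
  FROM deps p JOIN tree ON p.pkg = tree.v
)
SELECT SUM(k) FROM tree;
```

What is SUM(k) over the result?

5

Base: (sign, k=0).
Iteration 1: edges from {sign} -> (release, k=1).
Iteration 2: edges from {release} -> (parse, k=2), (scan, k=2).
Iteration 3: no outgoing edges from {parse,scan}; recursion stops.
SUM(k) = 0 + 1 + 2 + 2 = 5.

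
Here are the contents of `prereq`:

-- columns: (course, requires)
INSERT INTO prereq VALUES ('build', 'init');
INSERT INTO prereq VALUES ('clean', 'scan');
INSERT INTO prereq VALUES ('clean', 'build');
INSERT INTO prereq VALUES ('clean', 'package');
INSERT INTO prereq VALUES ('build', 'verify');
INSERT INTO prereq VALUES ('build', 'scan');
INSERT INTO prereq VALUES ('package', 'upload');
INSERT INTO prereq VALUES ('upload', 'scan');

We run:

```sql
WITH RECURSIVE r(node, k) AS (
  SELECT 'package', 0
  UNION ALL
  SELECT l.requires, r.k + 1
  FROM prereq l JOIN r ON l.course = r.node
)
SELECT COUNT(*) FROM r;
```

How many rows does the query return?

Base: (package, k=0).
Iteration 1: edges from {package} -> (upload, k=1).
Iteration 2: edges from {upload} -> (scan, k=2).
Iteration 3: no outgoing edges from {scan}; recursion stops.
Total rows emitted: 3.

3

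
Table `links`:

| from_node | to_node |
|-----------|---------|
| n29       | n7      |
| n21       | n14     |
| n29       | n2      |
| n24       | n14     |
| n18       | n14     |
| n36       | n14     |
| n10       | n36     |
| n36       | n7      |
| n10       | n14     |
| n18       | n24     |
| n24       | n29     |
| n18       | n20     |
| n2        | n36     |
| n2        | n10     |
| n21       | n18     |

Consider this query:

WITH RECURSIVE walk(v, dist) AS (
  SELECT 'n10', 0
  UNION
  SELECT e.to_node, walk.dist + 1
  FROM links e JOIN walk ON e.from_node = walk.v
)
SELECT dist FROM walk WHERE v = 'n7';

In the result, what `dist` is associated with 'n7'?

Base: (n10, dist=0).
Iteration 1: edges from {n10} -> (n14, dist=1), (n36, dist=1).
Iteration 2: edges from {n14,n36} -> (n14, dist=2), (n7, dist=2).
Iteration 3: no outgoing edges from {n14,n7}; recursion stops.

2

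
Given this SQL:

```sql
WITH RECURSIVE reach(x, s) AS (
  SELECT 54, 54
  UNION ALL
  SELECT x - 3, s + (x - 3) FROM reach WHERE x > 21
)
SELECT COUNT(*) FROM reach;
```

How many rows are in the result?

Base: x=54, s=54.
Iteration 1: 54 > 21 holds -> x = 54 - 3 = 51, s = 54 + 51 = 105.
Iteration 2: 51 > 21 holds -> x = 51 - 3 = 48, s = 105 + 48 = 153.
Iteration 3: 48 > 21 holds -> x = 48 - 3 = 45, s = 153 + 45 = 198.
Iteration 4: 45 > 21 holds -> x = 45 - 3 = 42, s = 198 + 42 = 240.
Iteration 5: 42 > 21 holds -> x = 42 - 3 = 39, s = 240 + 39 = 279.
Iteration 6: 39 > 21 holds -> x = 39 - 3 = 36, s = 279 + 36 = 315.
Iteration 7: 36 > 21 holds -> x = 36 - 3 = 33, s = 315 + 33 = 348.
Iteration 8: 33 > 21 holds -> x = 33 - 3 = 30, s = 348 + 30 = 378.
Iteration 9: 30 > 21 holds -> x = 30 - 3 = 27, s = 378 + 27 = 405.
Iteration 10: 27 > 21 holds -> x = 27 - 3 = 24, s = 405 + 24 = 429.
Iteration 11: 24 > 21 holds -> x = 24 - 3 = 21, s = 429 + 21 = 450.
Iteration 12: 21 > 21 fails; recursion stops.
Total rows emitted: 12.

12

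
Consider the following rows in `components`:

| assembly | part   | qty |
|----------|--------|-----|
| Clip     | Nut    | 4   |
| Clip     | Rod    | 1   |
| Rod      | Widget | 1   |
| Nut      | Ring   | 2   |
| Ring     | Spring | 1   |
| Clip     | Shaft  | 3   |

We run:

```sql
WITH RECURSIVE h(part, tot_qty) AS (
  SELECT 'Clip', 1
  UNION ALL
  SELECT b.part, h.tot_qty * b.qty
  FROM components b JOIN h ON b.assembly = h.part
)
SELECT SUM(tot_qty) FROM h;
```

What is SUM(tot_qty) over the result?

Base: (Clip, tot_qty=1).
Iteration 1: components of {Clip} -> Nut = 1*4 = 4, Rod = 1*1 = 1, Shaft = 1*3 = 3.
Iteration 2: components of {Nut,Rod,Shaft} -> Ring = 4*2 = 8, Widget = 1*1 = 1.
Iteration 3: components of {Ring,Widget} -> Spring = 8*1 = 8.
Iteration 4: no further components; recursion stops.
SUM(tot_qty) = 1 + 4 + 1 + 3 + 8 + 1 + 8 = 26.

26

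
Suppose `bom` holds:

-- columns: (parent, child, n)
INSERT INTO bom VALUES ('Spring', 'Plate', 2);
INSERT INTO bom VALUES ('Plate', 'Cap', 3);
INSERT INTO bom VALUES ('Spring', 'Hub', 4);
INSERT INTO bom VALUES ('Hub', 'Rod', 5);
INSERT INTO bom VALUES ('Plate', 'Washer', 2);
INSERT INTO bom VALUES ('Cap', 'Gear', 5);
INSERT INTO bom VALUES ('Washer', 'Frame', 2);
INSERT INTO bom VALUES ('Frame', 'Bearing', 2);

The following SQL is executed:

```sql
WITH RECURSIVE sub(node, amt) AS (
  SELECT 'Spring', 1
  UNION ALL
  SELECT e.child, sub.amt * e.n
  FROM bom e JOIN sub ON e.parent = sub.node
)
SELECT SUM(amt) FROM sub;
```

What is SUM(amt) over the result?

Base: (Spring, amt=1).
Iteration 1: components of {Spring} -> Hub = 1*4 = 4, Plate = 1*2 = 2.
Iteration 2: components of {Hub,Plate} -> Cap = 2*3 = 6, Rod = 4*5 = 20, Washer = 2*2 = 4.
Iteration 3: components of {Cap,Rod,Washer} -> Frame = 4*2 = 8, Gear = 6*5 = 30.
Iteration 4: components of {Frame,Gear} -> Bearing = 8*2 = 16.
Iteration 5: no further components; recursion stops.
SUM(amt) = 1 + 2 + 4 + 6 + 4 + 20 + 30 + 8 + 16 = 91.

91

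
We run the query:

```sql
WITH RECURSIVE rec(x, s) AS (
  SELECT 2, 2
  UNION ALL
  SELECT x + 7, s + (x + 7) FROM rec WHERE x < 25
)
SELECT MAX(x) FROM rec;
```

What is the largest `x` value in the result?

30

Base: x=2, s=2.
Iteration 1: 2 < 25 holds -> x = 2 + 7 = 9, s = 2 + 9 = 11.
Iteration 2: 9 < 25 holds -> x = 9 + 7 = 16, s = 11 + 16 = 27.
Iteration 3: 16 < 25 holds -> x = 16 + 7 = 23, s = 27 + 23 = 50.
Iteration 4: 23 < 25 holds -> x = 23 + 7 = 30, s = 50 + 30 = 80.
Iteration 5: 30 < 25 fails; recursion stops.
x values: 2, 9, 16, 23, 30; the maximum is 30.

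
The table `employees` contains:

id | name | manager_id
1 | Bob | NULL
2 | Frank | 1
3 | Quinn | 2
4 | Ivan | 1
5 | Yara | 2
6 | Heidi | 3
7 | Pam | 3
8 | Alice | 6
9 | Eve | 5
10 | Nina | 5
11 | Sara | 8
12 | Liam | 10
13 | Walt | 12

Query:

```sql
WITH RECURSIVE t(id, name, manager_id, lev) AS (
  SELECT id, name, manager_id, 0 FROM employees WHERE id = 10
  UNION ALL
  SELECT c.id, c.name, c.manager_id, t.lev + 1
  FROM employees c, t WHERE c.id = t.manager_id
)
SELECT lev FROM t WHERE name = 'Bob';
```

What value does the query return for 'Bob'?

Base: id=10 (Nina), manager_id=5, lev 0.
Iteration 1: join on id=5 -> Yara (id 5, manager_id=2, lev 1).
Iteration 2: join on id=2 -> Frank (id 2, manager_id=1, lev 2).
Iteration 3: join on id=1 -> Bob (id 1, manager_id=NULL, lev 3).
Iteration 4: manager_id is NULL; no match; recursion stops.

3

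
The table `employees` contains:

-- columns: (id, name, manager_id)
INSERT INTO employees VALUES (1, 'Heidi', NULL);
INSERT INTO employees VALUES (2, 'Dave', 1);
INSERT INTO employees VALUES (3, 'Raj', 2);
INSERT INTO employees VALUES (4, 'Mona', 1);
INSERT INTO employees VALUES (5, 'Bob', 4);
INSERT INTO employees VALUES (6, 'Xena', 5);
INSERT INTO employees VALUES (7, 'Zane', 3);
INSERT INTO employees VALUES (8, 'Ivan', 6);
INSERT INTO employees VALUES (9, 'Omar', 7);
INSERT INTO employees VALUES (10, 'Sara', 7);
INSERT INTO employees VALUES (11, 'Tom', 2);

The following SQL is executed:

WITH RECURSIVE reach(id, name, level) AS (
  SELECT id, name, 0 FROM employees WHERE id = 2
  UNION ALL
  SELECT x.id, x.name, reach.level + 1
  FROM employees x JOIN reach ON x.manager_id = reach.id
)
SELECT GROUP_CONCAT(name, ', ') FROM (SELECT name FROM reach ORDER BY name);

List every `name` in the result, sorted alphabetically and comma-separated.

Base: id=2 (Dave) at level 0.
Iteration 1: rows with manager_id in {2} -> Raj (id 3, level 1), Tom (id 11, level 1).
Iteration 2: rows with manager_id in {3,11} -> Zane (id 7, level 2).
Iteration 3: rows with manager_id in {7} -> Omar (id 9, level 3), Sara (id 10, level 3).
Iteration 4: no rows with manager_id in {9,10}; recursion stops.

Dave, Omar, Raj, Sara, Tom, Zane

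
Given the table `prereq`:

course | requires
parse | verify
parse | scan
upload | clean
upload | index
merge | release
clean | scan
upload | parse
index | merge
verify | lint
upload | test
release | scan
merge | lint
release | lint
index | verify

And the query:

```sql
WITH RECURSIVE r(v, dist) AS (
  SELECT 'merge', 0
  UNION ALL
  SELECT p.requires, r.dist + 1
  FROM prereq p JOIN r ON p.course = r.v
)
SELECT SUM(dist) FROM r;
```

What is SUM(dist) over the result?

Base: (merge, dist=0).
Iteration 1: edges from {merge} -> (lint, dist=1), (release, dist=1).
Iteration 2: edges from {lint,release} -> (lint, dist=2), (scan, dist=2).
Iteration 3: no outgoing edges from {lint,scan}; recursion stops.
SUM(dist) = 0 + 1 + 1 + 2 + 2 = 6.

6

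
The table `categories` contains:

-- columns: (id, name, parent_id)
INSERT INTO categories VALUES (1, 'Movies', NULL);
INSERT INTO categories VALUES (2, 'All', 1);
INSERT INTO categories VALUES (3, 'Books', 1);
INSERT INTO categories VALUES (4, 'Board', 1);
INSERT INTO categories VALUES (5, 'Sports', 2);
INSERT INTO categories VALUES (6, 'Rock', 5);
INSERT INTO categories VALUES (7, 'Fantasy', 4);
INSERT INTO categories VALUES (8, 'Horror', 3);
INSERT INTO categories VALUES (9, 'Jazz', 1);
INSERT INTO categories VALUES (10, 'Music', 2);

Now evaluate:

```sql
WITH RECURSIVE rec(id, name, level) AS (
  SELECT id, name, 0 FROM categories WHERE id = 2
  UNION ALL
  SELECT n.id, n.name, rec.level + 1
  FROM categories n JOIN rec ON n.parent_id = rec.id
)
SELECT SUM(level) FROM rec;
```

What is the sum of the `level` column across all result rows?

4

Base: id=2 (All) at level 0.
Iteration 1: rows with parent_id in {2} -> Sports (id 5, level 1), Music (id 10, level 1).
Iteration 2: rows with parent_id in {5,10} -> Rock (id 6, level 2).
Iteration 3: no rows with parent_id in {6}; recursion stops.
SUM(level) = 0 + 1 + 1 + 2 = 4.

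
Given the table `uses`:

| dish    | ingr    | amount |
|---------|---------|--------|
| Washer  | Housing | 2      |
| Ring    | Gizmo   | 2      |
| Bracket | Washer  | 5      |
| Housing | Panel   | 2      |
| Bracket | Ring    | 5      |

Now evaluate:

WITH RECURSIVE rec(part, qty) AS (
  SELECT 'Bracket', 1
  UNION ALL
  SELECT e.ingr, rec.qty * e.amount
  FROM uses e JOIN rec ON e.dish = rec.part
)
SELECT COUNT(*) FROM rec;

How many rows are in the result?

Base: (Bracket, qty=1).
Iteration 1: components of {Bracket} -> Ring = 1*5 = 5, Washer = 1*5 = 5.
Iteration 2: components of {Ring,Washer} -> Gizmo = 5*2 = 10, Housing = 5*2 = 10.
Iteration 3: components of {Gizmo,Housing} -> Panel = 10*2 = 20.
Iteration 4: no further components; recursion stops.
Total rows emitted: 6.

6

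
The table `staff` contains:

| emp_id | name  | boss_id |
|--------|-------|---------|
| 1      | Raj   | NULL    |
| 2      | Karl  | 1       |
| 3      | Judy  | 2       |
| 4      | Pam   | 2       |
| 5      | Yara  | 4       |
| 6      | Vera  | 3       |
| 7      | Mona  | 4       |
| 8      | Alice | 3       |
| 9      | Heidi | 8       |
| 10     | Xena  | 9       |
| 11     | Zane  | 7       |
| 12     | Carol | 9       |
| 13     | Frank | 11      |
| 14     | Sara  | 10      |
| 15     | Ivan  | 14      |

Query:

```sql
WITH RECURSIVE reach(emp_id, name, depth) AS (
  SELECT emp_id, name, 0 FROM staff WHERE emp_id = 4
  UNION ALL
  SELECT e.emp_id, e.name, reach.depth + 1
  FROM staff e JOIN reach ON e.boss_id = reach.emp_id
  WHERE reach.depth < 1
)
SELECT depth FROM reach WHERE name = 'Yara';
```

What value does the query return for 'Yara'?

Base: emp_id=4 (Pam) at depth 0.
Iteration 1: rows with boss_id in {4} -> Yara (id 5, depth 1), Mona (id 7, depth 1).
Iteration 2: depth < 1 fails for all current rows; recursion stops.

1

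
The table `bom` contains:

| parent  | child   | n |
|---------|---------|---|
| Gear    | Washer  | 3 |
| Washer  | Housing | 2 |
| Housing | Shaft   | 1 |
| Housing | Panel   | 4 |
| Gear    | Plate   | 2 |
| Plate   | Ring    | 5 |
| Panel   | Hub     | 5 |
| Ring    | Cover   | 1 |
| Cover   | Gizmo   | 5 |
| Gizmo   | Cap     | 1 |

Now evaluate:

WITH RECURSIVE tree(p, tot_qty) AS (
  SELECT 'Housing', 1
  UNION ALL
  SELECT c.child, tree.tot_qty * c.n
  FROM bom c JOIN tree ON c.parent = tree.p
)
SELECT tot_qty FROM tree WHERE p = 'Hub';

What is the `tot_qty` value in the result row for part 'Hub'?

20

Base: (Housing, tot_qty=1).
Iteration 1: components of {Housing} -> Panel = 1*4 = 4, Shaft = 1*1 = 1.
Iteration 2: components of {Panel,Shaft} -> Hub = 4*5 = 20.
Iteration 3: no further components; recursion stops.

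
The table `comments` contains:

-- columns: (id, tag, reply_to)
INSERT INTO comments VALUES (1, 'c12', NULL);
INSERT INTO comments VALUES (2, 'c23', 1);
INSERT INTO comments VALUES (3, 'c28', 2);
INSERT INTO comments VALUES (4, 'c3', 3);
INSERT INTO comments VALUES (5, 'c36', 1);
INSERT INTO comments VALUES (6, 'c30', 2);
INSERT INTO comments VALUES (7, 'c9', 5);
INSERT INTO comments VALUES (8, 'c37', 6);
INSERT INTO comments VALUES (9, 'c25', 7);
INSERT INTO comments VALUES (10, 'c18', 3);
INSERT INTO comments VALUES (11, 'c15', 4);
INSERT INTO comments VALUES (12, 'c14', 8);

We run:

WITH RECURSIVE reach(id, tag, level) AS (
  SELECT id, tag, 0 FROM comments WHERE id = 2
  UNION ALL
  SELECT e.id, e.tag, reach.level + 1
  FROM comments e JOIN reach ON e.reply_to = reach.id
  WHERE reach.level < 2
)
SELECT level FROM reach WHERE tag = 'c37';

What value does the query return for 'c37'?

2

Base: id=2 (c23) at level 0.
Iteration 1: rows with reply_to in {2} -> c28 (id 3, level 1), c30 (id 6, level 1).
Iteration 2: rows with reply_to in {3,6} -> c3 (id 4, level 2), c37 (id 8, level 2), c18 (id 10, level 2).
Iteration 3: level < 2 fails for all current rows; recursion stops.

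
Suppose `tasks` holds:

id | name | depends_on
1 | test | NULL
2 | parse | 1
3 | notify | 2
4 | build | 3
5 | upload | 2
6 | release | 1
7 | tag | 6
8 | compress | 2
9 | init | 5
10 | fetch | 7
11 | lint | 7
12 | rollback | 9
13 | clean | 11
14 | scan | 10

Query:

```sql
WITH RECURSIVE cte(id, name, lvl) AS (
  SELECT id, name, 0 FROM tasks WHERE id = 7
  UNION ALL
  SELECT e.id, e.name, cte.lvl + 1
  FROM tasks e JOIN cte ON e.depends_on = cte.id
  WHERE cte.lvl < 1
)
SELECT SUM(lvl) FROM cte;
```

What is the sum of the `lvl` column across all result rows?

Base: id=7 (tag) at lvl 0.
Iteration 1: rows with depends_on in {7} -> fetch (id 10, lvl 1), lint (id 11, lvl 1).
Iteration 2: lvl < 1 fails for all current rows; recursion stops.
SUM(lvl) = 0 + 1 + 1 = 2.

2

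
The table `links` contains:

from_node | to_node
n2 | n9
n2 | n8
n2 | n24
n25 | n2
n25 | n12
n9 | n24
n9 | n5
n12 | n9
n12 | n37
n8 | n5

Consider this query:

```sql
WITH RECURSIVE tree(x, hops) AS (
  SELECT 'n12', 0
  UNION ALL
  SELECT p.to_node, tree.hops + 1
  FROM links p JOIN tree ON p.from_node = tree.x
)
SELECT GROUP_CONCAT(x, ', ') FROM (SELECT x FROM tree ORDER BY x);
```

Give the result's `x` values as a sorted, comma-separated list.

Base: (n12, hops=0).
Iteration 1: edges from {n12} -> (n37, hops=1), (n9, hops=1).
Iteration 2: edges from {n37,n9} -> (n24, hops=2), (n5, hops=2).
Iteration 3: no outgoing edges from {n24,n5}; recursion stops.

n12, n24, n37, n5, n9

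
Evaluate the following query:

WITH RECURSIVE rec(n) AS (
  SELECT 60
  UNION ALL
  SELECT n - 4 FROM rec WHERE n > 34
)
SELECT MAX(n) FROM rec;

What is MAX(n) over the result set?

60

Base: n=60.
Iteration 1: 60 > 34 holds -> n = 60 - 4 = 56.
Iteration 2: 56 > 34 holds -> n = 56 - 4 = 52.
Iteration 3: 52 > 34 holds -> n = 52 - 4 = 48.
Iteration 4: 48 > 34 holds -> n = 48 - 4 = 44.
Iteration 5: 44 > 34 holds -> n = 44 - 4 = 40.
Iteration 6: 40 > 34 holds -> n = 40 - 4 = 36.
Iteration 7: 36 > 34 holds -> n = 36 - 4 = 32.
Iteration 8: 32 > 34 fails; recursion stops.
n values: 60, 56, 52, 48, 44, 40, 36, 32; the maximum is 60.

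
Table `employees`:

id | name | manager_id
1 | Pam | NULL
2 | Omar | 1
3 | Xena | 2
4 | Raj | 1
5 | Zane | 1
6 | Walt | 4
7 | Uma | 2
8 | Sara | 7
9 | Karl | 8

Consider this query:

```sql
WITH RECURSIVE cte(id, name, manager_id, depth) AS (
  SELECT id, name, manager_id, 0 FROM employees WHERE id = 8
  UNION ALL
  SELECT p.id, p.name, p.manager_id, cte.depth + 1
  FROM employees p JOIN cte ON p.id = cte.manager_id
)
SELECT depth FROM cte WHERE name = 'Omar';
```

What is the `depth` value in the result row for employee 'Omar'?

Base: id=8 (Sara), manager_id=7, depth 0.
Iteration 1: join on id=7 -> Uma (id 7, manager_id=2, depth 1).
Iteration 2: join on id=2 -> Omar (id 2, manager_id=1, depth 2).
Iteration 3: join on id=1 -> Pam (id 1, manager_id=NULL, depth 3).
Iteration 4: manager_id is NULL; no match; recursion stops.

2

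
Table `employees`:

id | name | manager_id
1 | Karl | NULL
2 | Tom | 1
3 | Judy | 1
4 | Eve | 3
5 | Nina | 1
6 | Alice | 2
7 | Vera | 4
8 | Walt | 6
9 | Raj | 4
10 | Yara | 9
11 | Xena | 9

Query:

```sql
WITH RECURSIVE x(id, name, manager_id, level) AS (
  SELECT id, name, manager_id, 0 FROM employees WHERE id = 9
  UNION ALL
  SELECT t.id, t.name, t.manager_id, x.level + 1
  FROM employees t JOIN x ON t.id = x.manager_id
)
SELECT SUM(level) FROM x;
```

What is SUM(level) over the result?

6

Base: id=9 (Raj), manager_id=4, level 0.
Iteration 1: join on id=4 -> Eve (id 4, manager_id=3, level 1).
Iteration 2: join on id=3 -> Judy (id 3, manager_id=1, level 2).
Iteration 3: join on id=1 -> Karl (id 1, manager_id=NULL, level 3).
Iteration 4: manager_id is NULL; no match; recursion stops.
SUM(level) = 0 + 1 + 2 + 3 = 6.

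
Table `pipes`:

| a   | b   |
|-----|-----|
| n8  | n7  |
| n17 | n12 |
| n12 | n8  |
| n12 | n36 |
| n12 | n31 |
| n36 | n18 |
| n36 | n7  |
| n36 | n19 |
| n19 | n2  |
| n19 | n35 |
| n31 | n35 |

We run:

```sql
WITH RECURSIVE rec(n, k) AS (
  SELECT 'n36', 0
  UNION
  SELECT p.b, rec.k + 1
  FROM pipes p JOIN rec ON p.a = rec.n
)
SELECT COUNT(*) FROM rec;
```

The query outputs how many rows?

6

Base: (n36, k=0).
Iteration 1: edges from {n36} -> (n18, k=1), (n19, k=1), (n7, k=1).
Iteration 2: edges from {n18,n19,n7} -> (n2, k=2), (n35, k=2).
Iteration 3: no outgoing edges from {n2,n35}; recursion stops.
Total rows emitted: 6.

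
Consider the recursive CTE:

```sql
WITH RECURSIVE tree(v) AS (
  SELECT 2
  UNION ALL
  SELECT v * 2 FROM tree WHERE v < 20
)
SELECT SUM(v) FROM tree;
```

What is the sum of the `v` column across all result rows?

Base: v=2.
Iteration 1: 2 < 20 holds -> v = 2 * 2 = 4.
Iteration 2: 4 < 20 holds -> v = 4 * 2 = 8.
Iteration 3: 8 < 20 holds -> v = 8 * 2 = 16.
Iteration 4: 16 < 20 holds -> v = 16 * 2 = 32.
Iteration 5: 32 < 20 fails; recursion stops.
SUM(v) = 2 + 4 + 8 + 16 + 32 = 62.

62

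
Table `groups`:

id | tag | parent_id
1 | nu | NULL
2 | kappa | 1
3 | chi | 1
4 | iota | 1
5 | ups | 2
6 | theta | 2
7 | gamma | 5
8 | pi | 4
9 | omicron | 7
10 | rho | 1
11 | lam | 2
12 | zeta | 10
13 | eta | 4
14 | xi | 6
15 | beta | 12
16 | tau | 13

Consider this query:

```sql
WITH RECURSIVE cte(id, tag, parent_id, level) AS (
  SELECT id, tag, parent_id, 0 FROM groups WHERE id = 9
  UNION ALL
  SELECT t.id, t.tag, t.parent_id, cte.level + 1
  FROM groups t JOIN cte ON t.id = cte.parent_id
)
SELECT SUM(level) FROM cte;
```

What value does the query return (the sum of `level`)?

10

Base: id=9 (omicron), parent_id=7, level 0.
Iteration 1: join on id=7 -> gamma (id 7, parent_id=5, level 1).
Iteration 2: join on id=5 -> ups (id 5, parent_id=2, level 2).
Iteration 3: join on id=2 -> kappa (id 2, parent_id=1, level 3).
Iteration 4: join on id=1 -> nu (id 1, parent_id=NULL, level 4).
Iteration 5: parent_id is NULL; no match; recursion stops.
SUM(level) = 0 + 1 + 2 + 3 + 4 = 10.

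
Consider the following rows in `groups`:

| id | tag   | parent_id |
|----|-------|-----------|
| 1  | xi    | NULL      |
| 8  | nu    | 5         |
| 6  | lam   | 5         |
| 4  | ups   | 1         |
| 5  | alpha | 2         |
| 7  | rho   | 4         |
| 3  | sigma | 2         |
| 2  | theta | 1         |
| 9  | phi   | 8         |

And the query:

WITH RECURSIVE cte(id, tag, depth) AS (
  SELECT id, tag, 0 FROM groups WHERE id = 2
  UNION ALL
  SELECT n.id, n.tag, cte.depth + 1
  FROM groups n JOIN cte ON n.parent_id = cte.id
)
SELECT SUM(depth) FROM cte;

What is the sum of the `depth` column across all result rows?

Base: id=2 (theta) at depth 0.
Iteration 1: rows with parent_id in {2} -> sigma (id 3, depth 1), alpha (id 5, depth 1).
Iteration 2: rows with parent_id in {3,5} -> lam (id 6, depth 2), nu (id 8, depth 2).
Iteration 3: rows with parent_id in {6,8} -> phi (id 9, depth 3).
Iteration 4: no rows with parent_id in {9}; recursion stops.
SUM(depth) = 0 + 1 + 1 + 2 + 2 + 3 = 9.

9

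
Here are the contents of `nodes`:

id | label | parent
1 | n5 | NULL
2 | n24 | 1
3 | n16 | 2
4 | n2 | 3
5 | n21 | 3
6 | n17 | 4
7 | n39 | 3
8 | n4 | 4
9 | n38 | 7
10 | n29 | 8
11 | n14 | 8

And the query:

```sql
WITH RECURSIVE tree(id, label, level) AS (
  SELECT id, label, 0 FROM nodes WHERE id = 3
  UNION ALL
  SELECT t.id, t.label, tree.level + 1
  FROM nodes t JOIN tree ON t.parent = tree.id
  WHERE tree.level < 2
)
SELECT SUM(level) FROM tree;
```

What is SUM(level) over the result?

Base: id=3 (n16) at level 0.
Iteration 1: rows with parent in {3} -> n2 (id 4, level 1), n21 (id 5, level 1), n39 (id 7, level 1).
Iteration 2: rows with parent in {4,5,7} -> n17 (id 6, level 2), n4 (id 8, level 2), n38 (id 9, level 2).
Iteration 3: level < 2 fails for all current rows; recursion stops.
SUM(level) = 0 + 1 + 1 + 1 + 2 + 2 + 2 = 9.

9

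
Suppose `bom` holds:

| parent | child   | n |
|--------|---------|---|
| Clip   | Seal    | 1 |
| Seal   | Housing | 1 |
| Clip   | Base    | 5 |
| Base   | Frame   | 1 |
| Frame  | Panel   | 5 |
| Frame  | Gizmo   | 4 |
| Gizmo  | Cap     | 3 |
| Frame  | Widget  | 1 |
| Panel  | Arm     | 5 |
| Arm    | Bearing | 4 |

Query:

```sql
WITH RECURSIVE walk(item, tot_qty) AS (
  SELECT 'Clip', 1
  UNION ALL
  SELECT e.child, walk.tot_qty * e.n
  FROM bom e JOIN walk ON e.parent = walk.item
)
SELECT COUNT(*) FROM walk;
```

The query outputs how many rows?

Base: (Clip, tot_qty=1).
Iteration 1: components of {Clip} -> Base = 1*5 = 5, Seal = 1*1 = 1.
Iteration 2: components of {Base,Seal} -> Frame = 5*1 = 5, Housing = 1*1 = 1.
Iteration 3: components of {Frame,Housing} -> Gizmo = 5*4 = 20, Panel = 5*5 = 25, Widget = 5*1 = 5.
Iteration 4: components of {Gizmo,Panel,Widget} -> Arm = 25*5 = 125, Cap = 20*3 = 60.
Iteration 5: components of {Arm,Cap} -> Bearing = 125*4 = 500.
Iteration 6: no further components; recursion stops.
Total rows emitted: 11.

11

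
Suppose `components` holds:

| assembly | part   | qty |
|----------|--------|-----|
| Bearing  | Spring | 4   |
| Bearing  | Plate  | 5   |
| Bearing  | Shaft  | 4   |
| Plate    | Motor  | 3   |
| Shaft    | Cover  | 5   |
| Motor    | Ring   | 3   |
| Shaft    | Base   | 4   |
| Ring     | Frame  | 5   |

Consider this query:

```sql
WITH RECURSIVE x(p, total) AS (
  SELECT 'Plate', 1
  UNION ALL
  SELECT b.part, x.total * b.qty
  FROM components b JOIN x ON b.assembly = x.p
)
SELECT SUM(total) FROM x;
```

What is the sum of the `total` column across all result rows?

58

Base: (Plate, total=1).
Iteration 1: components of {Plate} -> Motor = 1*3 = 3.
Iteration 2: components of {Motor} -> Ring = 3*3 = 9.
Iteration 3: components of {Ring} -> Frame = 9*5 = 45.
Iteration 4: no further components; recursion stops.
SUM(total) = 1 + 3 + 9 + 45 = 58.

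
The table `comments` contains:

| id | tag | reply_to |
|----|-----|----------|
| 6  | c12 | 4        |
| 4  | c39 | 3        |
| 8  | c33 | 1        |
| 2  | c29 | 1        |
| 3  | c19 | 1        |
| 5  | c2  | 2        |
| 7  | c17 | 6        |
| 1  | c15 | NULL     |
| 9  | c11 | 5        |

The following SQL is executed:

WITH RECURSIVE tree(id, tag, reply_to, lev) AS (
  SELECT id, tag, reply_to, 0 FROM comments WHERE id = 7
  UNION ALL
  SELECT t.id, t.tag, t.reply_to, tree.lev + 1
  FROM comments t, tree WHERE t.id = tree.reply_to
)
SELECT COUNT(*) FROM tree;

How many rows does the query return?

5

Base: id=7 (c17), reply_to=6, lev 0.
Iteration 1: join on id=6 -> c12 (id 6, reply_to=4, lev 1).
Iteration 2: join on id=4 -> c39 (id 4, reply_to=3, lev 2).
Iteration 3: join on id=3 -> c19 (id 3, reply_to=1, lev 3).
Iteration 4: join on id=1 -> c15 (id 1, reply_to=NULL, lev 4).
Iteration 5: reply_to is NULL; no match; recursion stops.
Total rows emitted: 5.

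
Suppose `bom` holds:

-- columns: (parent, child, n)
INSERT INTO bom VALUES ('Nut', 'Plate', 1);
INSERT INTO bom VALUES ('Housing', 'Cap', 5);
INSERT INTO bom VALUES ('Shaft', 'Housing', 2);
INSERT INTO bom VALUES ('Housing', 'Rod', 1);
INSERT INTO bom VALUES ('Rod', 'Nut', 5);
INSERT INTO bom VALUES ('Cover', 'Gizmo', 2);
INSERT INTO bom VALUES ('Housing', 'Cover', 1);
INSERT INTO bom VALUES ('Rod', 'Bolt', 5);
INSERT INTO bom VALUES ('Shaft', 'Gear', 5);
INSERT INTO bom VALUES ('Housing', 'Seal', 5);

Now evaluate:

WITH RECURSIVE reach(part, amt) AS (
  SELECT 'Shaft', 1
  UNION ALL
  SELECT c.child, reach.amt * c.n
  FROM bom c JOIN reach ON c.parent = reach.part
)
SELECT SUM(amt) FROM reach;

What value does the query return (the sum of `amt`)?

66

Base: (Shaft, amt=1).
Iteration 1: components of {Shaft} -> Gear = 1*5 = 5, Housing = 1*2 = 2.
Iteration 2: components of {Gear,Housing} -> Cap = 2*5 = 10, Cover = 2*1 = 2, Rod = 2*1 = 2, Seal = 2*5 = 10.
Iteration 3: components of {Cap,Cover,Rod,Seal} -> Bolt = 2*5 = 10, Gizmo = 2*2 = 4, Nut = 2*5 = 10.
Iteration 4: components of {Bolt,Gizmo,Nut} -> Plate = 10*1 = 10.
Iteration 5: no further components; recursion stops.
SUM(amt) = 1 + 2 + 5 + 2 + 10 + 2 + 10 + 10 + 10 + 4 + 10 = 66.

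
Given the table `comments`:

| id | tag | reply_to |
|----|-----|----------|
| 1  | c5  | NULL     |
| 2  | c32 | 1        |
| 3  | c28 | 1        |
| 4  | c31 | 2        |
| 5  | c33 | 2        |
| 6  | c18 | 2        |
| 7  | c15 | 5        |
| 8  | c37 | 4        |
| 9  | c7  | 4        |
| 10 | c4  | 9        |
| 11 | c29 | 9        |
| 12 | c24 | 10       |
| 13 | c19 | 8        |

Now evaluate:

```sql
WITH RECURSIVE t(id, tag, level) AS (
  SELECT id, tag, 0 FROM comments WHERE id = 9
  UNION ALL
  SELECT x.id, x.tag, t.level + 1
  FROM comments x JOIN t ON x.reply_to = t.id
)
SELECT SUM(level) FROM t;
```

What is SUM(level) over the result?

Base: id=9 (c7) at level 0.
Iteration 1: rows with reply_to in {9} -> c4 (id 10, level 1), c29 (id 11, level 1).
Iteration 2: rows with reply_to in {10,11} -> c24 (id 12, level 2).
Iteration 3: no rows with reply_to in {12}; recursion stops.
SUM(level) = 0 + 1 + 1 + 2 = 4.

4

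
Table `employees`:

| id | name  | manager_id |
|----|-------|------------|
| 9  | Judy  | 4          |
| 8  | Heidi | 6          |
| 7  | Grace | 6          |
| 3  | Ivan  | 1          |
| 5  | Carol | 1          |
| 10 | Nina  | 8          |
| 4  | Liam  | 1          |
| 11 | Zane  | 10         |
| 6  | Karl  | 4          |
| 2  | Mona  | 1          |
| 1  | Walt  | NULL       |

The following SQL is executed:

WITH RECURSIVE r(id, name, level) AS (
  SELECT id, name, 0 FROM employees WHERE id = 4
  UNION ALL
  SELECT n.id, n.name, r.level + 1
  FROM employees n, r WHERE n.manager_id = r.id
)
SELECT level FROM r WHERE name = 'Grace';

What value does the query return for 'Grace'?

2

Base: id=4 (Liam) at level 0.
Iteration 1: rows with manager_id in {4} -> Karl (id 6, level 1), Judy (id 9, level 1).
Iteration 2: rows with manager_id in {6,9} -> Grace (id 7, level 2), Heidi (id 8, level 2).
Iteration 3: rows with manager_id in {7,8} -> Nina (id 10, level 3).
Iteration 4: rows with manager_id in {10} -> Zane (id 11, level 4).
Iteration 5: no rows with manager_id in {11}; recursion stops.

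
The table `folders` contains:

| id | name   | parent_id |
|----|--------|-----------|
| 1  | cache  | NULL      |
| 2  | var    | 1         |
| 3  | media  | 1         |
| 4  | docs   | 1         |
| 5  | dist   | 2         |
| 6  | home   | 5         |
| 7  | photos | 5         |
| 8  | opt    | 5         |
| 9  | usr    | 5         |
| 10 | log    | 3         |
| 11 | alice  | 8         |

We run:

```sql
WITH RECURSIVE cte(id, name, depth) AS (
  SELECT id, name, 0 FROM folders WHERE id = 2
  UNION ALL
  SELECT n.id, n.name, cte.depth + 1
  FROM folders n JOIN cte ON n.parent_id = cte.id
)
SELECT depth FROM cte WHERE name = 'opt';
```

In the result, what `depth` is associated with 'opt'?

2

Base: id=2 (var) at depth 0.
Iteration 1: rows with parent_id in {2} -> dist (id 5, depth 1).
Iteration 2: rows with parent_id in {5} -> home (id 6, depth 2), photos (id 7, depth 2), opt (id 8, depth 2), usr (id 9, depth 2).
Iteration 3: rows with parent_id in {6,7,8,9} -> alice (id 11, depth 3).
Iteration 4: no rows with parent_id in {11}; recursion stops.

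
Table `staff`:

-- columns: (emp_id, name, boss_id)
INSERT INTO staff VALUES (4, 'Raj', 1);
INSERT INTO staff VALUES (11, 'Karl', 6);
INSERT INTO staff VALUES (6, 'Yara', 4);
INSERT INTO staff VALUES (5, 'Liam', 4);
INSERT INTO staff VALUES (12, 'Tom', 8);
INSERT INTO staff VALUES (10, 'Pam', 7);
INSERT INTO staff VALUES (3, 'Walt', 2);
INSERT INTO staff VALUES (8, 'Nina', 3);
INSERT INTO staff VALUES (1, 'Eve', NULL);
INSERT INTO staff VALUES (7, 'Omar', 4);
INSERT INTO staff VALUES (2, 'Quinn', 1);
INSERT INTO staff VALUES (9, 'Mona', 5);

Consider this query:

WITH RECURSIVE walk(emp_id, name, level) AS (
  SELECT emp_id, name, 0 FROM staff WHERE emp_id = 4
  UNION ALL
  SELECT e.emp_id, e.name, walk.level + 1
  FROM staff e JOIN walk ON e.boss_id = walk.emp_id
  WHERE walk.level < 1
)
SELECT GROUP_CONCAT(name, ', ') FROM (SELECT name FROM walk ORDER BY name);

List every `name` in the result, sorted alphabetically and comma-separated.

Base: emp_id=4 (Raj) at level 0.
Iteration 1: rows with boss_id in {4} -> Liam (id 5, level 1), Yara (id 6, level 1), Omar (id 7, level 1).
Iteration 2: level < 1 fails for all current rows; recursion stops.

Liam, Omar, Raj, Yara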